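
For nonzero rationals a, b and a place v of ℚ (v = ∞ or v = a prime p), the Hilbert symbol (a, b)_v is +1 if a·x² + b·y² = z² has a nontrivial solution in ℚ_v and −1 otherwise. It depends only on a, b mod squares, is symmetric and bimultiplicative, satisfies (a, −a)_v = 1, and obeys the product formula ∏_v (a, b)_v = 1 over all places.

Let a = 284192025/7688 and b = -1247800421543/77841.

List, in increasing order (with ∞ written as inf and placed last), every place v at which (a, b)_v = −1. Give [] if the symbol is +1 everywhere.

Mod squares: a ≡ 42978, b ≡ -23. Check v ∈ {∞, 2, 3, 5, 13, 19, 23, 29, 31, 41}.
v=3: a=3^1·(≡1), b=3^-4·(≡1) mod 3; (1|3)=+1, (1|3)=+1; (−1)^{1·-4·1}·(+1)^-4·(+1)^1 = +1.
v=5: a=5^2·(≡2), b=5^0·(≡2) mod 5; (2|5)=-1, (2|5)=-1; (−1)^{2·0·2}·(-1)^0·(-1)^2 = +1.
v=31: a=31^-2·(≡22), b=31^-2·(≡1) mod 31; (22|31)=-1, (1|31)=+1; (−1)^{-2·-2·15}·(-1)^-2·(+1)^-2 = +1.
v=23: a=23^2·(≡10), b=23^3·(≡15) mod 23; (10|23)=-1, (15|23)=-1; (−1)^{2·3·11}·(-1)^3·(-1)^2 = -1.
v=29: a=29^1·(≡15), b=29^0·(≡24) mod 29; (15|29)=-1, (24|29)=+1; (−1)^{1·0·14}·(-1)^0·(+1)^1 = +1.
v=13: a=13^1·(≡12), b=13^2·(≡4) mod 13; (12|13)=+1, (4|13)=+1; (−1)^{1·2·6}·(+1)^2·(+1)^1 = +1.
v=2: v_2(a)=-3, v_2(b)=0; units ≡ 1, 1 (mod 8); ε·ε+αω+βω = 0·0+-3·0+0·0 ≡ 0  ⇒  (a,b)_2 = +1.
v=41: a=41^0·(≡25), b=41^2·(≡4) mod 41; (25|41)=+1, (4|41)=+1; (−1)^{0·2·20}·(+1)^2·(+1)^0 = +1.
v=19: a=19^1·(≡4), b=19^2·(≡13) mod 19; (4|19)=+1, (13|19)=-1; (−1)^{1·2·9}·(+1)^2·(-1)^1 = -1.
v=∞: 42978 > 0 and -23 < 0  ⇒  (a,b)_∞ = +1.
Ram(42978, -23) = {19, 23}; no ℚ_19-point on the conic.

[19, 23]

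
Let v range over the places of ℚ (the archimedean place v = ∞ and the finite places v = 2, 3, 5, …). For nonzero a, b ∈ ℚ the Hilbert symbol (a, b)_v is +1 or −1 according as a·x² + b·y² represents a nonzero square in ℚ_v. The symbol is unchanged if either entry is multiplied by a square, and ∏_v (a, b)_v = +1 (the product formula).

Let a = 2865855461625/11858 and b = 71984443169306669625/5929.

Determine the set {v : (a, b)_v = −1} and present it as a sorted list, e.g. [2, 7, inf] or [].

Mod squares: a ≡ 206770, b ≡ 65. Check v ∈ {∞, 2, 3, 5, 7, 11, 13, 23, 29, 31}.
v=5: a=5^3·(≡1), b=5^3·(≡3) mod 5; (1|5)=+1, (3|5)=-1; (−1)^{3·3·2}·(+1)^3·(-1)^3 = -1.
v=29: a=29^1·(≡16), b=29^4·(≡6) mod 29; (16|29)=+1, (6|29)=+1; (−1)^{1·4·14}·(+1)^4·(+1)^1 = +1.
v=2: v_2(a)=-1, v_2(b)=0; units ≡ 1, 1 (mod 8); ε·ε+αω+βω = 0·0+-1·0+0·0 ≡ 0  ⇒  (a,b)_2 = +1.
v=3: a=3^8·(≡1), b=3^6·(≡2) mod 3; (1|3)=+1, (2|3)=-1; (−1)^{8·6·1}·(+1)^6·(-1)^8 = +1.
v=23: a=23^1·(≡19), b=23^2·(≡19) mod 23; (19|23)=-1, (19|23)=-1; (−1)^{1·2·11}·(-1)^2·(-1)^1 = -1.
v=31: a=31^1·(≡1), b=31^2·(≡23) mod 31; (1|31)=+1, (23|31)=-1; (−1)^{1·2·15}·(+1)^2·(-1)^1 = -1.
v=13: a=13^2·(≡5), b=13^3·(≡5) mod 13; (5|13)=-1, (5|13)=-1; (−1)^{2·3·6}·(-1)^3·(-1)^2 = -1.
v=∞: 206770 > 0 and 65 > 0  ⇒  (a,b)_∞ = +1.
v=7: a=7^-2·(≡4), b=7^-2·(≡4) mod 7; (4|7)=+1, (4|7)=+1; (−1)^{-2·-2·3}·(+1)^-2·(+1)^-2 = +1.
v=11: a=11^-2·(≡9), b=11^-2·(≡6) mod 11; (9|11)=+1, (6|11)=-1; (−1)^{-2·-2·5}·(+1)^-2·(-1)^-2 = +1.
Ram(206770, 65) = {5, 13, 23, 31}; no ℚ_5-point on the conic.

[5, 13, 23, 31]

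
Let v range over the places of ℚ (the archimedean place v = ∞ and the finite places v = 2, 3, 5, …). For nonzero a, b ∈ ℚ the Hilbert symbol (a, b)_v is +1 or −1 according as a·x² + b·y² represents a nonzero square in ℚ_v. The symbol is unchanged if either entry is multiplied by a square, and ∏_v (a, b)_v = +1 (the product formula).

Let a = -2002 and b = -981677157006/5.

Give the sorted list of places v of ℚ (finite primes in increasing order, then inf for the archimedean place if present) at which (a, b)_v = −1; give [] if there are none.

[2, 3, 5, 7, 13, inf]

Mod squares: a ≡ -2002, b ≡ -6630. Check v ∈ {∞, 2, 3, 5, 7, 11, 13, 17, 23}.
v=7: a=7^1·(≡1), b=7^2·(≡6) mod 7; (1|7)=+1, (6|7)=-1; (−1)^{1·2·3}·(+1)^2·(-1)^1 = -1.
v=13: a=13^1·(≡2), b=13^5·(≡10) mod 13; (2|13)=-1, (10|13)=+1; (−1)^{1·5·6}·(-1)^5·(+1)^1 = -1.
v=17: a=17^0·(≡4), b=17^1·(≡8) mod 17; (4|17)=+1, (8|17)=+1; (−1)^{0·1·8}·(+1)^1·(+1)^0 = +1.
v=23: a=23^0·(≡22), b=23^2·(≡22) mod 23; (22|23)=-1, (22|23)=-1; (−1)^{0·2·11}·(-1)^2·(-1)^0 = +1.
v=11: a=11^1·(≡5), b=11^0·(≡3) mod 11; (5|11)=+1, (3|11)=+1; (−1)^{1·0·5}·(+1)^0·(+1)^1 = +1.
v=2: v_2(a)=1, v_2(b)=1; units ≡ 7, 5 (mod 8); ε·ε+αω+βω = 1·0+1·1+1·0 ≡ 1  ⇒  (a,b)_2 = -1.
v=5: a=5^0·(≡3), b=5^-1·(≡4) mod 5; (3|5)=-1, (4|5)=+1; (−1)^{0·-1·2}·(-1)^-1·(+1)^0 = -1.
v=3: a=3^0·(≡2), b=3^1·(≡1) mod 3; (2|3)=-1, (1|3)=+1; (−1)^{0·1·1}·(-1)^1·(+1)^0 = -1.
v=∞: -2002 < 0 and -6630 < 0  ⇒  (a,b)_∞ = -1.
|Ram(-2002, -6630)| = 6, even; anisotropic at {2, 3, 5, 7, 13, ∞}.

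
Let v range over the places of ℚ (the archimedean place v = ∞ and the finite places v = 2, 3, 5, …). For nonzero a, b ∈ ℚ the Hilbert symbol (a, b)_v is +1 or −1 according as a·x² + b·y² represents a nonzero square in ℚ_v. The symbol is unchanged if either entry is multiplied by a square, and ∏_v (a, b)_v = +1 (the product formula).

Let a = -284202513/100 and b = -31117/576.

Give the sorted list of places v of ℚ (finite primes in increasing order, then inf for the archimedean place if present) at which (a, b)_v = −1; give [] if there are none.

Mod squares: a ≡ -3508673, b ≡ -37. Check v ∈ {∞, 2, 3, 5, 7, 19, 23, 29, 31, 37}.
v=5: a=5^-2·(≡3), b=5^0·(≡3) mod 5; (3|5)=-1, (3|5)=-1; (−1)^{-2·0·2}·(-1)^0·(-1)^-2 = +1.
v=37: a=37^1·(≡29), b=37^1·(≡4) mod 37; (29|37)=-1, (4|37)=+1; (−1)^{1·1·18}·(-1)^1·(+1)^1 = -1.
v=31: a=31^1·(≡30), b=31^0·(≡9) mod 31; (30|31)=-1, (9|31)=+1; (−1)^{1·0·15}·(-1)^0·(+1)^1 = +1.
v=29: a=29^0·(≡3), b=29^2·(≡2) mod 29; (3|29)=-1, (2|29)=-1; (−1)^{0·2·14}·(-1)^2·(-1)^0 = +1.
v=7: a=7^1·(≡6), b=7^0·(≡6) mod 7; (6|7)=-1, (6|7)=-1; (−1)^{1·0·3}·(-1)^0·(-1)^1 = -1.
v=19: a=19^1·(≡13), b=19^0·(≡4) mod 19; (13|19)=-1, (4|19)=+1; (−1)^{1·0·9}·(-1)^0·(+1)^1 = +1.
v=∞: -3508673 < 0 and -37 < 0  ⇒  (a,b)_∞ = -1.
v=2: v_2(a)=-2, v_2(b)=-6; units ≡ 7, 3 (mod 8); ε·ε+αω+βω = 1·1+-2·1+-6·0 ≡ 1  ⇒  (a,b)_2 = -1.
v=23: a=23^1·(≡12), b=23^0·(≡2) mod 23; (12|23)=+1, (2|23)=+1; (−1)^{1·0·11}·(+1)^0·(+1)^1 = +1.
v=3: a=3^4·(≡1), b=3^-2·(≡2) mod 3; (1|3)=+1, (2|3)=-1; (−1)^{4·-2·1}·(+1)^-2·(-1)^4 = +1.
Ram(-3508673, -37) = {2, 7, 37, ∞}; no ℚ_2-point on the conic.

[2, 7, 37, inf]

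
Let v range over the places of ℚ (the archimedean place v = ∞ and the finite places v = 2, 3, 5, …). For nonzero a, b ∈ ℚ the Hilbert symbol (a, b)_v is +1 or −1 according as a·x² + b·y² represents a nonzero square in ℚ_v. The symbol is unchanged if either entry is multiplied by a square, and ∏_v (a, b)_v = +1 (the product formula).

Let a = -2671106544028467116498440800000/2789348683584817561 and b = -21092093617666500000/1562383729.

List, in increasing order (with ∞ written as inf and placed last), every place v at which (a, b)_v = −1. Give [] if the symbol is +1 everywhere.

Mod squares: a ≡ -95, b ≡ -26. Check v ∈ {∞, 2, 3, 5, 11, 13, 17, 19, 29, 31, 47}.
v=2: v_2(a)=8, v_2(b)=5; units ≡ 1, 3 (mod 8); ε·ε+αω+βω = 0·1+8·1+5·0 ≡ 0  ⇒  (a,b)_2 = +1.
v=13: a=13^8·(≡10), b=13^5·(≡11) mod 13; (10|13)=+1, (11|13)=-1; (−1)^{8·5·6}·(+1)^5·(-1)^8 = +1.
v=29: a=29^-6·(≡17), b=29^-4·(≡8) mod 29; (17|29)=-1, (8|29)=-1; (−1)^{-6·-4·14}·(-1)^-4·(-1)^-6 = +1.
v=47: a=47^-4·(≡44), b=47^-2·(≡16) mod 47; (44|47)=-1, (16|47)=+1; (−1)^{-4·-2·23}·(-1)^-2·(+1)^-4 = +1.
v=19: a=19^3·(≡13), b=19^2·(≡3) mod 19; (13|19)=-1, (3|19)=-1; (−1)^{3·2·9}·(-1)^2·(-1)^3 = -1.
v=17: a=17^4·(≡10), b=17^2·(≡1) mod 17; (10|17)=-1, (1|17)=+1; (−1)^{4·2·8}·(-1)^2·(+1)^4 = +1.
v=11: a=11^2·(≡1), b=11^2·(≡10) mod 11; (1|11)=+1, (10|11)=-1; (−1)^{2·2·5}·(+1)^2·(-1)^2 = +1.
v=5: a=5^5·(≡4), b=5^6·(≡1) mod 5; (4|5)=+1, (1|5)=+1; (−1)^{5·6·2}·(+1)^6·(+1)^5 = +1.
v=3: a=3^10·(≡1), b=3^2·(≡1) mod 3; (1|3)=+1, (1|3)=+1; (−1)^{10·2·1}·(+1)^2·(+1)^10 = +1.
v=∞: -95 < 0 and -26 < 0  ⇒  (a,b)_∞ = -1.
v=31: a=31^-2·(≡11), b=31^0·(≡9) mod 31; (11|31)=-1, (9|31)=+1; (−1)^{-2·0·15}·(-1)^0·(+1)^-2 = +1.
|Ram(-95, -26)| = 2, even; anisotropic at {19, ∞}.

[19, inf]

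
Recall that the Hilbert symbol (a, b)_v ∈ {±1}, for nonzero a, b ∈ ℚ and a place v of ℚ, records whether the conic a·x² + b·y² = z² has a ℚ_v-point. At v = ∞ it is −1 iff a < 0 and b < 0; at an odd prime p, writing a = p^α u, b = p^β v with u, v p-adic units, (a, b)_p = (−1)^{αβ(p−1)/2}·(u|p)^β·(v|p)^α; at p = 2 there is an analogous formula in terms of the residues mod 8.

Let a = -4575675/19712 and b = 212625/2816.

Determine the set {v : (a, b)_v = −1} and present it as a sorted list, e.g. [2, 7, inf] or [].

Mod squares: a ≡ -231, b ≡ 1155. Check v ∈ {∞, 2, 3, 5, 7, 11, 13, 19}.
v=13: a=13^2·(≡1), b=13^0·(≡11) mod 13; (1|13)=+1, (11|13)=-1; (−1)^{2·0·6}·(+1)^0·(-1)^2 = +1.
v=19: a=19^2·(≡4), b=19^0·(≡18) mod 19; (4|19)=+1, (18|19)=-1; (−1)^{2·0·9}·(+1)^0·(-1)^2 = +1.
v=7: a=7^-1·(≡4), b=7^1·(≡1) mod 7; (4|7)=+1, (1|7)=+1; (−1)^{-1·1·3}·(+1)^1·(+1)^-1 = -1.
v=∞: -231 < 0 and 1155 > 0  ⇒  (a,b)_∞ = +1.
v=2: v_2(a)=-8, v_2(b)=-8; units ≡ 1, 3 (mod 8); ε·ε+αω+βω = 0·1+-8·1+-8·0 ≡ 0  ⇒  (a,b)_2 = +1.
v=5: a=5^2·(≡4), b=5^3·(≡1) mod 5; (4|5)=+1, (1|5)=+1; (−1)^{2·3·2}·(+1)^3·(+1)^2 = +1.
v=3: a=3^1·(≡1), b=3^5·(≡1) mod 3; (1|3)=+1, (1|3)=+1; (−1)^{1·5·1}·(+1)^5·(+1)^1 = -1.
v=11: a=11^-1·(≡5), b=11^-1·(≡2) mod 11; (5|11)=+1, (2|11)=-1; (−1)^{-1·-1·5}·(+1)^-1·(-1)^-1 = +1.
|Ram(-231, 1155)| = 2, even; anisotropic at {3, 7}.

[3, 7]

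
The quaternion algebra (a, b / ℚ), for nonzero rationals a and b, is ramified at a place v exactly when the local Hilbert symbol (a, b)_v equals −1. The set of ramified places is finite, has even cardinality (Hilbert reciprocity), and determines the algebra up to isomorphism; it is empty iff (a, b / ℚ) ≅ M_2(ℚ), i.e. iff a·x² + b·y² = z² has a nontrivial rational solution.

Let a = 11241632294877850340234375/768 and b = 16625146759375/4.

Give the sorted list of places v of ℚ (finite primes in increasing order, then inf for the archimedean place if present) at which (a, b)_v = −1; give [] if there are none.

(a, b) ≡ (357, 38335) mod (ℚ^×)²; places V = {2, 3, 5, 7, 11, 17, 41, ∞}.
(a,b)_3: α=-1, u≡2; β=0, v≡1 (mod 3); (2|3)=-1, (1|3)=+1; sign (−1)^0·-1^0·+1^-1 = +1.
(a,b)_17: α=5, u≡15; β=3, v≡7 (mod 17); (15|17)=+1, (7|17)=-1; sign (−1)^0·+1^3·-1^5 = -1.
(a,b)_7: α=7, u≡2; β=4, v≡3 (mod 7); (2|7)=+1, (3|7)=-1; sign (−1)^0·+1^4·-1^7 = -1.
(a,b)_11: α=4, u≡9; β=1, v≡9 (mod 11); (9|11)=+1, (9|11)=+1; sign (−1)^0·+1^1·+1^4 = +1.
(a,b)_2: α=-8, β=-2; u≡5, v≡7 (mod 8); ε(u)ε(v)=0·1, αω(v)=-8·0, βω(u)=-2·1; sum ≡ 0  ⇒  +1.
(a,b)_41: α=2, u≡11; β=1, v≡23 (mod 41); (11|41)=-1, (23|41)=+1; sign (−1)^0·-1^1·+1^2 = -1.
(a,b)_∞: sgn(357)=+, sgn(38335)=+, so +1.
(a,b)_5: α=8, u≡2; β=5, v≡2 (mod 5); (2|5)=-1, (2|5)=-1; sign (−1)^0·-1^5·-1^8 = -1.
(357, 38335 / ℚ) ramifies at {5, 7, 17, 41}: a division algebra.

[5, 7, 17, 41]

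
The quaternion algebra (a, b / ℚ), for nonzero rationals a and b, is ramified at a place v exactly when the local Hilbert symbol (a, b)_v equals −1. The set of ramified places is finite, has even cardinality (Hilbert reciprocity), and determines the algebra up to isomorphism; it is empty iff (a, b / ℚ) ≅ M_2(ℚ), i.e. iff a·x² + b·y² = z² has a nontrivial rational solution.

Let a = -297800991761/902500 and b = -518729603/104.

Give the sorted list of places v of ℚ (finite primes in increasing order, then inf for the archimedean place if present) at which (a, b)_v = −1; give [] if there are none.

Mod squares: a ≡ -77441, b ≡ -4801342. Check v ∈ {∞, 2, 5, 7, 13, 19, 23, 31, 37, 53}.
v=∞: -77441 < 0 and -4801342 < 0  ⇒  (a,b)_∞ = -1.
v=23: a=23^1·(≡7), b=23^1·(≡11) mod 23; (7|23)=-1, (11|23)=-1; (−1)^{1·1·11}·(-1)^1·(-1)^1 = -1.
v=37: a=37^3·(≡12), b=37^1·(≡7) mod 37; (12|37)=+1, (7|37)=+1; (−1)^{3·1·18}·(+1)^1·(+1)^3 = +1.
v=7: a=7^1·(≡1), b=7^1·(≡3) mod 7; (1|7)=+1, (3|7)=-1; (−1)^{1·1·3}·(+1)^1·(-1)^1 = +1.
v=5: a=5^-4·(≡1), b=5^0·(≡3) mod 5; (1|5)=+1, (3|5)=-1; (−1)^{-4·0·2}·(+1)^0·(-1)^-4 = +1.
v=2: v_2(a)=-2, v_2(b)=-3; units ≡ 7, 1 (mod 8); ε·ε+αω+βω = 1·0+-2·0+-3·0 ≡ 0  ⇒  (a,b)_2 = +1.
v=19: a=19^-2·(≡13), b=19^0·(≡2) mod 19; (13|19)=-1, (2|19)=-1; (−1)^{-2·0·9}·(-1)^0·(-1)^-2 = +1.
v=13: a=13^1·(≡1), b=13^-1·(≡3) mod 13; (1|13)=+1, (3|13)=+1; (−1)^{1·-1·6}·(+1)^-1·(+1)^1 = +1.
v=31: a=31^0·(≡2), b=31^1·(≡28) mod 31; (2|31)=+1, (28|31)=+1; (−1)^{0·1·15}·(+1)^1·(+1)^0 = +1.
v=53: a=53^2·(≡31), b=53^2·(≡34) mod 53; (31|53)=-1, (34|53)=-1; (−1)^{2·2·26}·(-1)^2·(-1)^2 = +1.
(-77441, -4801342 / ℚ) ramifies at {23, ∞}: a division algebra.

[23, inf]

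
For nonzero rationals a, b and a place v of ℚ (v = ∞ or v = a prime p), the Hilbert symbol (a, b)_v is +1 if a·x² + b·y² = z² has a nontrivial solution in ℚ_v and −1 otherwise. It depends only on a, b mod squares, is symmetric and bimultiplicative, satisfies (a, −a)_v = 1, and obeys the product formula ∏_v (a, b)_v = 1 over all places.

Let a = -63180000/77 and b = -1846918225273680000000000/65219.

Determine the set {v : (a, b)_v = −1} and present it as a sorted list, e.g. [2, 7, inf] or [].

Mod squares: a ≡ -6006, b ≡ -22. Check v ∈ {∞, 2, 3, 5, 7, 11, 13}.
v=13: a=13^1·(≡2), b=13^6·(≡4) mod 13; (2|13)=-1, (4|13)=+1; (−1)^{1·6·6}·(-1)^6·(+1)^1 = +1.
v=5: a=5^4·(≡1), b=5^10·(≡2) mod 5; (1|5)=+1, (2|5)=-1; (−1)^{4·10·2}·(+1)^10·(-1)^4 = +1.
v=7: a=7^-1·(≡3), b=7^-2·(≡6) mod 7; (3|7)=-1, (6|7)=-1; (−1)^{-1·-2·3}·(-1)^-2·(-1)^-1 = -1.
v=∞: -6006 < 0 and -22 < 0  ⇒  (a,b)_∞ = -1.
v=3: a=3^5·(≡2), b=3^14·(≡2) mod 3; (2|3)=-1, (2|3)=-1; (−1)^{5·14·1}·(-1)^14·(-1)^5 = -1.
v=11: a=11^-1·(≡1), b=11^-3·(≡4) mod 11; (1|11)=+1, (4|11)=+1; (−1)^{-1·-3·5}·(+1)^-3·(+1)^-1 = -1.
v=2: v_2(a)=5, v_2(b)=13; units ≡ 5, 5 (mod 8); ε·ε+αω+βω = 0·0+5·1+13·1 ≡ 0  ⇒  (a,b)_2 = +1.
Ram(-6006, -22) = {3, 7, 11, ∞}; no ℚ_3-point on the conic.

[3, 7, 11, inf]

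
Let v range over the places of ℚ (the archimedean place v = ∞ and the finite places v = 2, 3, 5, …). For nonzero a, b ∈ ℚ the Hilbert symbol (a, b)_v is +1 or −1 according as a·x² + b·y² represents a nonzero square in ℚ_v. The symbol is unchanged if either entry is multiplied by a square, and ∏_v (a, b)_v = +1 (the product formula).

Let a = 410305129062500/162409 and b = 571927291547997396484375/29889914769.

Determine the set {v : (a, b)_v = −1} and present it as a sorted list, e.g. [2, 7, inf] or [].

Mod squares: a ≡ 185, b ≡ 22015. Check v ∈ {∞, 2, 3, 5, 7, 11, 13, 17, 23, 31, 37}.
v=3: a=3^0·(≡2), b=3^-2·(≡1) mod 3; (2|3)=-1, (1|3)=+1; (−1)^{0·-2·1}·(-1)^-2·(+1)^0 = +1.
v=7: a=7^2·(≡5), b=7^3·(≡4) mod 7; (5|7)=-1, (4|7)=+1; (−1)^{2·3·3}·(-1)^3·(+1)^2 = -1.
v=17: a=17^0·(≡4), b=17^1·(≡3) mod 17; (4|17)=+1, (3|17)=-1; (−1)^{0·1·8}·(+1)^1·(-1)^0 = +1.
v=31: a=31^-2·(≡15), b=31^-2·(≡4) mod 31; (15|31)=-1, (4|31)=+1; (−1)^{-2·-2·15}·(-1)^-2·(+1)^-2 = +1.
v=∞: 185 > 0 and 22015 > 0  ⇒  (a,b)_∞ = +1.
v=5: a=5^7·(≡3), b=5^9·(≡3) mod 5; (3|5)=-1, (3|5)=-1; (−1)^{7·9·2}·(-1)^9·(-1)^7 = +1.
v=11: a=11^0·(≡9), b=11^-2·(≡3) mod 11; (9|11)=+1, (3|11)=+1; (−1)^{0·-2·5}·(+1)^-2·(+1)^0 = +1.
v=13: a=13^-2·(≡4), b=13^-4·(≡2) mod 13; (4|13)=+1, (2|13)=-1; (−1)^{-2·-4·6}·(+1)^-4·(-1)^-2 = +1.
v=37: a=37^3·(≡2), b=37^7·(≡21) mod 37; (2|37)=-1, (21|37)=+1; (−1)^{3·7·18}·(-1)^7·(+1)^3 = -1.
v=23: a=23^2·(≡8), b=23^2·(≡13) mod 23; (8|23)=+1, (13|23)=+1; (−1)^{2·2·11}·(+1)^2·(+1)^2 = +1.
v=2: v_2(a)=2, v_2(b)=0; units ≡ 1, 7 (mod 8); ε·ε+αω+βω = 0·1+2·0+0·0 ≡ 0  ⇒  (a,b)_2 = +1.
|Ram(185, 22015)| = 2, even; anisotropic at {7, 37}.

[7, 37]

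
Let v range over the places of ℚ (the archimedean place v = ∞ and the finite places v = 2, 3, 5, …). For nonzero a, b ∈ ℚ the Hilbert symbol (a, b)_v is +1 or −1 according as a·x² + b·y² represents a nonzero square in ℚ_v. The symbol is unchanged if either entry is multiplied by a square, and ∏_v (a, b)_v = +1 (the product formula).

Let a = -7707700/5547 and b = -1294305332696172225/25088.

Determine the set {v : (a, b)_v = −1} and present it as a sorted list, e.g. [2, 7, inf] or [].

(a, b) ≡ (-39, -537602) mod (ℚ^×)²; places V = {2, 3, 5, 7, 11, 13, 23, 29, 31, 43, ∞}.
(a,b)_3: α=-1, u≡2; β=4, v≡1 (mod 3); (2|3)=-1, (1|3)=+1; sign (−1)^0·-1^4·+1^-1 = +1.
(a,b)_5: α=2, u≡1; β=2, v≡2 (mod 5); (1|5)=+1, (2|5)=-1; sign (−1)^0·+1^2·-1^2 = +1.
(a,b)_13: α=1, u≡12; β=3, v≡12 (mod 13); (12|13)=+1, (12|13)=+1; sign (−1)^0·+1^3·+1^1 = +1.
(a,b)_31: α=0, u≡23; β=3, v≡20 (mod 31); (23|31)=-1, (20|31)=+1; sign (−1)^0·-1^3·+1^0 = -1.
(a,b)_7: α=2, u≡6; β=-2, v≡5 (mod 7); (6|7)=-1, (5|7)=-1; sign (−1)^0·-1^-2·-1^2 = +1.
(a,b)_∞: sgn(-39)=−, sgn(-537602)=−, so -1.
(a,b)_43: α=-2, u≡31; β=0, v≡30 (mod 43); (31|43)=+1, (30|43)=-1; sign (−1)^0·+1^0·-1^-2 = +1.
(a,b)_11: α=2, u≡4; β=4, v≡1 (mod 11); (4|11)=+1, (1|11)=+1; sign (−1)^0·+1^4·+1^2 = +1.
(a,b)_23: α=0, u≡15; β=1, v≡10 (mod 23); (15|23)=-1, (10|23)=-1; sign (−1)^0·-1^1·-1^0 = -1.
(a,b)_29: α=0, u≡19; β=1, v≡22 (mod 29); (19|29)=-1, (22|29)=+1; sign (−1)^0·-1^1·+1^0 = -1.
(a,b)_2: α=2, β=-9; u≡1, v≡7 (mod 8); ε(u)ε(v)=0·1, αω(v)=2·0, βω(u)=-9·0; sum ≡ 0  ⇒  +1.
|Ram(-39, -537602)| = 4, even; anisotropic at {23, 29, 31, ∞}.

[23, 29, 31, inf]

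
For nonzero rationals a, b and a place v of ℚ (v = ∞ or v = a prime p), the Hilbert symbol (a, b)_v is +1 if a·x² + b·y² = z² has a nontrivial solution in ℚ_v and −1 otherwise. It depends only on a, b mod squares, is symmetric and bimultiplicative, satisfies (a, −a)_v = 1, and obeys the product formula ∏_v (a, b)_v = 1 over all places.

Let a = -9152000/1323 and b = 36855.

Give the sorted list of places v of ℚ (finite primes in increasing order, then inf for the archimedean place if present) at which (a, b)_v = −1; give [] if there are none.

[2, 3, 5, 13]

Mod squares: a ≡ -4290, b ≡ 455. Check v ∈ {∞, 2, 3, 5, 7, 11, 13}.
v=13: a=13^1·(≡8), b=13^1·(≡1) mod 13; (8|13)=-1, (1|13)=+1; (−1)^{1·1·6}·(-1)^1·(+1)^1 = -1.
v=3: a=3^-3·(≡1), b=3^4·(≡2) mod 3; (1|3)=+1, (2|3)=-1; (−1)^{-3·4·1}·(+1)^4·(-1)^-3 = -1.
v=7: a=7^-2·(≡4), b=7^1·(≡1) mod 7; (4|7)=+1, (1|7)=+1; (−1)^{-2·1·3}·(+1)^1·(+1)^-2 = +1.
v=5: a=5^3·(≡3), b=5^1·(≡1) mod 5; (3|5)=-1, (1|5)=+1; (−1)^{3·1·2}·(-1)^1·(+1)^3 = -1.
v=∞: -4290 < 0 and 455 > 0  ⇒  (a,b)_∞ = +1.
v=2: v_2(a)=9, v_2(b)=0; units ≡ 7, 7 (mod 8); ε·ε+αω+βω = 1·1+9·0+0·0 ≡ 1  ⇒  (a,b)_2 = -1.
v=11: a=11^1·(≡6), b=11^0·(≡5) mod 11; (6|11)=-1, (5|11)=+1; (−1)^{1·0·5}·(-1)^0·(+1)^1 = +1.
|Ram(-4290, 455)| = 4, even; anisotropic at {2, 3, 5, 13}.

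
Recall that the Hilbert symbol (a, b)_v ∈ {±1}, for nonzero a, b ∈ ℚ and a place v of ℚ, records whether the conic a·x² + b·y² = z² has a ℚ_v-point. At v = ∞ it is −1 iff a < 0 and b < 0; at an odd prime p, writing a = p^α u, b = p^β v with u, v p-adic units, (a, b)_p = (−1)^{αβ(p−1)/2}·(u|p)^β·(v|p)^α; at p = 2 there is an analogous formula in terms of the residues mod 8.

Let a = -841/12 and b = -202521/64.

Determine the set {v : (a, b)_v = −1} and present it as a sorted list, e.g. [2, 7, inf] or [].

[3, 11, 17, inf]

(a, b) ≡ (-3, -561) mod (ℚ^×)²; places V = {2, 3, 11, 17, 19, 29, ∞}.
(a,b)_11: α=0, u≡6; β=1, v≡4 (mod 11); (6|11)=-1, (4|11)=+1; sign (−1)^0·-1^1·+1^0 = -1.
(a,b)_3: α=-1, u≡2; β=1, v≡2 (mod 3); (2|3)=-1, (2|3)=-1; sign (−1)^1·-1^1·-1^-1 = -1.
(a,b)_∞: sgn(-3)=−, sgn(-561)=−, so -1.
(a,b)_29: α=2, u≡12; β=0, v≡17 (mod 29); (12|29)=-1, (17|29)=-1; sign (−1)^0·-1^0·-1^2 = +1.
(a,b)_2: α=-2, β=-6; u≡5, v≡7 (mod 8); ε(u)ε(v)=0·1, αω(v)=-2·0, βω(u)=-6·1; sum ≡ 0  ⇒  +1.
(a,b)_17: α=0, u≡5; β=1, v≡16 (mod 17); (5|17)=-1, (16|17)=+1; sign (−1)^0·-1^1·+1^0 = -1.
(a,b)_19: α=0, u≡17; β=2, v≡4 (mod 19); (17|19)=+1, (4|19)=+1; sign (−1)^0·+1^2·+1^0 = +1.
Ram(-3, -561) = {3, 11, 17, ∞}; no ℚ_3-point on the conic.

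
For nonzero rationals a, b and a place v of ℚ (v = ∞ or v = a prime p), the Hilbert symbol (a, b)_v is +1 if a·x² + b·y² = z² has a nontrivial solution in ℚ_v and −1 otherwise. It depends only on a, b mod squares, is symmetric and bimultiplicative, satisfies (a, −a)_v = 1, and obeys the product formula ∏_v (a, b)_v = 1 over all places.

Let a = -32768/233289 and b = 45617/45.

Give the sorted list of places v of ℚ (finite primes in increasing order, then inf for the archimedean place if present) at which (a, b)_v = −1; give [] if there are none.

[2, 5, 13, 29]

Mod squares: a ≡ -2, b ≡ 1885. Check v ∈ {∞, 2, 3, 5, 7, 11, 13, 23, 29}.
v=11: a=11^0·(≡1), b=11^2·(≡3) mod 11; (1|11)=+1, (3|11)=+1; (−1)^{0·2·5}·(+1)^2·(+1)^0 = +1.
v=∞: -2 < 0 and 1885 > 0  ⇒  (a,b)_∞ = +1.
v=23: a=23^-2·(≡19), b=23^0·(≡15) mod 23; (19|23)=-1, (15|23)=-1; (−1)^{-2·0·11}·(-1)^0·(-1)^-2 = +1.
v=3: a=3^-2·(≡1), b=3^-2·(≡1) mod 3; (1|3)=+1, (1|3)=+1; (−1)^{-2·-2·1}·(+1)^-2·(+1)^-2 = +1.
v=2: v_2(a)=15, v_2(b)=0; units ≡ 7, 5 (mod 8); ε·ε+αω+βω = 1·0+15·1+0·0 ≡ 1  ⇒  (a,b)_2 = -1.
v=7: a=7^-2·(≡6), b=7^0·(≡4) mod 7; (6|7)=-1, (4|7)=+1; (−1)^{-2·0·3}·(-1)^0·(+1)^-2 = +1.
v=13: a=13^0·(≡11), b=13^1·(≡2) mod 13; (11|13)=-1, (2|13)=-1; (−1)^{0·1·6}·(-1)^1·(-1)^0 = -1.
v=29: a=29^0·(≡18), b=29^1·(≡24) mod 29; (18|29)=-1, (24|29)=+1; (−1)^{0·1·14}·(-1)^1·(+1)^0 = -1.
v=5: a=5^0·(≡3), b=5^-1·(≡3) mod 5; (3|5)=-1, (3|5)=-1; (−1)^{0·-1·2}·(-1)^-1·(-1)^0 = -1.
(-2, 1885 / ℚ) ramifies at {2, 5, 13, 29}: a division algebra.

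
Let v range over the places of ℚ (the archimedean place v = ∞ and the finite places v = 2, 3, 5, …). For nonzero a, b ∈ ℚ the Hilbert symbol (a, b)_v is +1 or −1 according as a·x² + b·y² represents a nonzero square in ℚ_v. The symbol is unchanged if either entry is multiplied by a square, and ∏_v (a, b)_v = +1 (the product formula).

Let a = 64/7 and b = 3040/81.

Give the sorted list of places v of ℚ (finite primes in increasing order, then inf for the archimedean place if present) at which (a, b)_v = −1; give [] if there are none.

[2, 5]

Mod squares: a ≡ 7, b ≡ 190. Check v ∈ {∞, 2, 3, 5, 7, 19}.
v=∞: 7 > 0 and 190 > 0  ⇒  (a,b)_∞ = +1.
v=19: a=19^0·(≡1), b=19^1·(≡13) mod 19; (1|19)=+1, (13|19)=-1; (−1)^{0·1·9}·(+1)^1·(-1)^0 = +1.
v=7: a=7^-1·(≡1), b=7^0·(≡4) mod 7; (1|7)=+1, (4|7)=+1; (−1)^{-1·0·3}·(+1)^0·(+1)^-1 = +1.
v=2: v_2(a)=6, v_2(b)=5; units ≡ 7, 7 (mod 8); ε·ε+αω+βω = 1·1+6·0+5·0 ≡ 1  ⇒  (a,b)_2 = -1.
v=5: a=5^0·(≡2), b=5^1·(≡3) mod 5; (2|5)=-1, (3|5)=-1; (−1)^{0·1·2}·(-1)^1·(-1)^0 = -1.
v=3: a=3^0·(≡1), b=3^-4·(≡1) mod 3; (1|3)=+1, (1|3)=+1; (−1)^{0·-4·1}·(+1)^-4·(+1)^0 = +1.
Ram(7, 190) = {2, 5}; no ℚ_2-point on the conic.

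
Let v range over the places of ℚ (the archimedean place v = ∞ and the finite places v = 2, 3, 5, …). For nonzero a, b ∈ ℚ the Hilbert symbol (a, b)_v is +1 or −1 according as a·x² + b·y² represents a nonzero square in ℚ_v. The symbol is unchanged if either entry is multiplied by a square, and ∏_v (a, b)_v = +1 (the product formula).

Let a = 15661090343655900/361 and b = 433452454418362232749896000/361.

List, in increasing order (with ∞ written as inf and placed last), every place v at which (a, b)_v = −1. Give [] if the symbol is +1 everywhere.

[7, 23, 29, 41]

Mod squares: a ≡ 1011839, b ≡ 11165. Check v ∈ {∞, 2, 3, 5, 7, 11, 13, 19, 23, 29, 37, 41}.
v=2: v_2(a)=2, v_2(b)=6; units ≡ 7, 5 (mod 8); ε·ε+αω+βω = 1·0+2·1+6·0 ≡ 0  ⇒  (a,b)_2 = +1.
v=23: a=23^1·(≡11), b=23^0·(≡10) mod 23; (11|23)=-1, (10|23)=-1; (−1)^{1·0·11}·(-1)^0·(-1)^1 = -1.
v=13: a=13^2·(≡4), b=13^2·(≡11) mod 13; (4|13)=+1, (11|13)=-1; (−1)^{2·2·6}·(+1)^2·(-1)^2 = +1.
v=19: a=19^-2·(≡14), b=19^-2·(≡14) mod 19; (14|19)=-1, (14|19)=-1; (−1)^{-2·-2·9}·(-1)^-2·(-1)^-2 = +1.
v=3: a=3^2·(≡2), b=3^6·(≡2) mod 3; (2|3)=-1, (2|3)=-1; (−1)^{2·6·1}·(-1)^6·(-1)^2 = +1.
v=11: a=11^2·(≡3), b=11^3·(≡5) mod 11; (3|11)=+1, (5|11)=+1; (−1)^{2·3·5}·(+1)^3·(+1)^2 = +1.
v=7: a=7^0·(≡6), b=7^1·(≡6) mod 7; (6|7)=-1, (6|7)=-1; (−1)^{0·1·3}·(-1)^1·(-1)^0 = -1.
v=29: a=29^3·(≡28), b=29^5·(≡8) mod 29; (28|29)=+1, (8|29)=-1; (−1)^{3·5·14}·(+1)^5·(-1)^3 = -1.
v=∞: 1011839 > 0 and 11165 > 0  ⇒  (a,b)_∞ = +1.
v=37: a=37^1·(≡26), b=37^2·(≡36) mod 37; (26|37)=+1, (36|37)=+1; (−1)^{1·2·18}·(+1)^2·(+1)^1 = +1.
v=5: a=5^2·(≡1), b=5^3·(≡3) mod 5; (1|5)=+1, (3|5)=-1; (−1)^{2·3·2}·(+1)^3·(-1)^2 = +1.
v=41: a=41^1·(≡14), b=41^2·(≡30) mod 41; (14|41)=-1, (30|41)=-1; (−1)^{1·2·20}·(-1)^2·(-1)^1 = -1.
(1011839, 11165 / ℚ) ramifies at {7, 23, 29, 41}: a division algebra.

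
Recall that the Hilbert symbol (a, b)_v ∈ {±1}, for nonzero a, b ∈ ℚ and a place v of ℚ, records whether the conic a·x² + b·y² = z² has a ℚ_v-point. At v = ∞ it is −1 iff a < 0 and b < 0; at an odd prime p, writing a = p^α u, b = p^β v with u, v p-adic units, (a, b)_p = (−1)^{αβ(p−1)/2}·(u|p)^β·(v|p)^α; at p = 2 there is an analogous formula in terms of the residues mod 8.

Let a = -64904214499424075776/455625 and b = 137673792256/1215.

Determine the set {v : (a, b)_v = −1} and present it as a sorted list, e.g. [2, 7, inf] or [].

(a, b) ≡ (-286, 1365) mod (ℚ^×)²; places V = {2, 3, 5, 7, 11, 13, 17, ∞}.
(a,b)_13: α=7, u≡9; β=3, v≡9 (mod 13); (9|13)=+1, (9|13)=+1; sign (−1)^0·+1^3·+1^7 = +1.
(a,b)_11: α=5, u≡6; β=2, v≡4 (mod 11); (6|11)=-1, (4|11)=+1; sign (−1)^0·-1^2·+1^5 = +1.
(a,b)_3: α=-6, u≡2; β=-5, v≡2 (mod 3); (2|3)=-1, (2|3)=-1; sign (−1)^0·-1^-5·-1^-6 = -1.
(a,b)_7: α=2, u≡4; β=1, v≡3 (mod 7); (4|7)=+1, (3|7)=-1; sign (−1)^0·+1^1·-1^2 = +1.
(a,b)_5: α=-4, u≡1; β=-1, v≡2 (mod 5); (1|5)=+1, (2|5)=-1; sign (−1)^0·+1^-1·-1^-4 = +1.
(a,b)_∞: sgn(-286)=−, sgn(1365)=+, so +1.
(a,b)_17: α=0, u≡3; β=2, v≡7 (mod 17); (3|17)=-1, (7|17)=-1; sign (−1)^0·-1^2·-1^0 = +1.
(a,b)_2: α=17, β=8; u≡1, v≡5 (mod 8); ε(u)ε(v)=0·0, αω(v)=17·1, βω(u)=8·0; sum ≡ 1  ⇒  -1.
|Ram(-286, 1365)| = 2, even; anisotropic at {2, 3}.

[2, 3]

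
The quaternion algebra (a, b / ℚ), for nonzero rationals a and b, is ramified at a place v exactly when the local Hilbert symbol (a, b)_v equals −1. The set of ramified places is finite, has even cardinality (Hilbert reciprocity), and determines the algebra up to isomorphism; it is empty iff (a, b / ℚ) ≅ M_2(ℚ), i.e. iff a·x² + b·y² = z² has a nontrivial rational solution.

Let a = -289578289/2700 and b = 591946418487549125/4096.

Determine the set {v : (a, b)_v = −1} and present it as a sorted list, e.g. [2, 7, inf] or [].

[3, 5, 11, 17]

Mod squares: a ≡ -3, b ≡ 85085. Check v ∈ {∞, 2, 3, 5, 7, 11, 13, 17, 31}.
v=5: a=5^-2·(≡2), b=5^3·(≡3) mod 5; (2|5)=-1, (3|5)=-1; (−1)^{-2·3·2}·(-1)^3·(-1)^-2 = -1.
v=13: a=13^2·(≡4), b=13^3·(≡5) mod 13; (4|13)=+1, (5|13)=-1; (−1)^{2·3·6}·(+1)^3·(-1)^2 = +1.
v=3: a=3^-3·(≡2), b=3^0·(≡2) mod 3; (2|3)=-1, (2|3)=-1; (−1)^{-3·0·1}·(-1)^0·(-1)^-3 = -1.
v=31: a=31^0·(≡9), b=31^2·(≡29) mod 31; (9|31)=+1, (29|31)=-1; (−1)^{0·2·15}·(+1)^2·(-1)^0 = +1.
v=11: a=11^2·(≡10), b=11^3·(≡8) mod 11; (10|11)=-1, (8|11)=-1; (−1)^{2·3·5}·(-1)^3·(-1)^2 = -1.
v=7: a=7^2·(≡2), b=7^3·(≡5) mod 7; (2|7)=+1, (5|7)=-1; (−1)^{2·3·3}·(+1)^3·(-1)^2 = +1.
v=17: a=17^2·(≡7), b=17^3·(≡7) mod 17; (7|17)=-1, (7|17)=-1; (−1)^{2·3·8}·(-1)^3·(-1)^2 = -1.
v=2: v_2(a)=-2, v_2(b)=-12; units ≡ 5, 5 (mod 8); ε·ε+αω+βω = 0·0+-2·1+-12·1 ≡ 0  ⇒  (a,b)_2 = +1.
v=∞: -3 < 0 and 85085 > 0  ⇒  (a,b)_∞ = +1.
Ram(-3, 85085) = {3, 5, 11, 17}; no ℚ_3-point on the conic.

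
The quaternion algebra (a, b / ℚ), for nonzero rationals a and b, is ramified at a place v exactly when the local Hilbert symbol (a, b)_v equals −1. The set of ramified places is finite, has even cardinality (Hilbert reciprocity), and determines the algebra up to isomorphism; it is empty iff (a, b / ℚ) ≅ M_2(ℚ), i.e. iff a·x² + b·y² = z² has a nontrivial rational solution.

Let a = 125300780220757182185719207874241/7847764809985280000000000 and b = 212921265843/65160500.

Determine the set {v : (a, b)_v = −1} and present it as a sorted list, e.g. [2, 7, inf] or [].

(a, b) ≡ (1122, 15) mod (ℚ^×)²; places V = {2, 3, 5, 7, 11, 13, 17, 19, 23, ∞}.
(a,b)_7: α=2, u≡1; β=0, v≡1 (mod 7); (1|7)=+1, (1|7)=+1; sign (−1)^0·+1^0·+1^2 = +1.
(a,b)_2: α=-17, β=-2; u≡1, v≡7 (mod 8); ε(u)ε(v)=0·1, αω(v)=-17·0, βω(u)=-2·0; sum ≡ 0  ⇒  +1.
(a,b)_11: α=7, u≡3; β=2, v≡3 (mod 11); (3|11)=+1, (3|11)=+1; sign (−1)^0·+1^2·+1^7 = +1.
(a,b)_13: α=6, u≡1; β=2, v≡5 (mod 13); (1|13)=+1, (5|13)=-1; sign (−1)^0·+1^2·-1^6 = +1.
(a,b)_19: α=-10, u≡16; β=-4, v≡12 (mod 19); (16|19)=+1, (12|19)=-1; sign (−1)^0·+1^-4·-1^-10 = +1.
(a,b)_∞: sgn(1122)=+, sgn(15)=+, so +1.
(a,b)_5: α=-10, u≡3; β=-3, v≡2 (mod 5); (3|5)=-1, (2|5)=-1; sign (−1)^0·-1^-3·-1^-10 = -1.
(a,b)_17: α=3, u≡15; β=0, v≡8 (mod 17); (15|17)=+1, (8|17)=+1; sign (−1)^0·+1^0·+1^3 = +1.
(a,b)_23: α=2, u≡6; β=2, v≡21 (mod 23); (6|23)=+1, (21|23)=-1; sign (−1)^0·+1^2·-1^2 = +1.
(a,b)_3: α=21, u≡2; β=9, v≡2 (mod 3); (2|3)=-1, (2|3)=-1; sign (−1)^1·-1^9·-1^21 = -1.
(1122, 15 / ℚ) ramifies at {3, 5}: a division algebra.

[3, 5]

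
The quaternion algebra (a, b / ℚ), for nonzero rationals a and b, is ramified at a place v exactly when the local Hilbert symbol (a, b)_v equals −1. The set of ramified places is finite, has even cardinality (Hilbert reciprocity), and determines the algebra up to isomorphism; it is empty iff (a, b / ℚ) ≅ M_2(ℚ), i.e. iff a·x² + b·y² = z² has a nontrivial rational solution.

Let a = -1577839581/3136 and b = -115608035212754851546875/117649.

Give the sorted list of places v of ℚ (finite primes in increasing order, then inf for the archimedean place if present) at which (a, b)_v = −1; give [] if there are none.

Mod squares: a ≡ -1581, b ≡ -19499. Check v ∈ {∞, 2, 3, 5, 7, 17, 31, 37}.
v=31: a=31^1·(≡21), b=31^3·(≡21) mod 31; (21|31)=-1, (21|31)=-1; (−1)^{1·3·15}·(-1)^3·(-1)^1 = -1.
v=17: a=17^1·(≡1), b=17^3·(≡8) mod 17; (1|17)=+1, (8|17)=+1; (−1)^{1·3·8}·(+1)^3·(+1)^1 = +1.
v=5: a=5^0·(≡4), b=5^6·(≡4) mod 5; (4|5)=+1, (4|5)=+1; (−1)^{0·6·2}·(+1)^6·(+1)^0 = +1.
v=37: a=37^2·(≡4), b=37^5·(≡10) mod 37; (4|37)=+1, (10|37)=+1; (−1)^{2·5·18}·(+1)^5·(+1)^2 = +1.
v=3: a=3^7·(≡1), b=3^6·(≡1) mod 3; (1|3)=+1, (1|3)=+1; (−1)^{7·6·1}·(+1)^6·(+1)^7 = +1.
v=∞: -1581 < 0 and -19499 < 0  ⇒  (a,b)_∞ = -1.
v=2: v_2(a)=-6, v_2(b)=0; units ≡ 3, 5 (mod 8); ε·ε+αω+βω = 1·0+-6·1+0·1 ≡ 0  ⇒  (a,b)_2 = +1.
v=7: a=7^-2·(≡4), b=7^-6·(≡3) mod 7; (4|7)=+1, (3|7)=-1; (−1)^{-2·-6·3}·(+1)^-6·(-1)^-2 = +1.
|Ram(-1581, -19499)| = 2, even; anisotropic at {31, ∞}.

[31, inf]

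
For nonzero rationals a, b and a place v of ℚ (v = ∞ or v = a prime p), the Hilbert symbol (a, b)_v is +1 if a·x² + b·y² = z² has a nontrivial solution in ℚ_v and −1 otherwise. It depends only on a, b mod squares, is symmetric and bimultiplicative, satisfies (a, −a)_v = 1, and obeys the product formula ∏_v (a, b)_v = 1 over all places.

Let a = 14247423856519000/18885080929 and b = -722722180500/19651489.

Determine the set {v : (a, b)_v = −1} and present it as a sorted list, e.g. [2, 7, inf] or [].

[5, 19]

(a, b) ≡ (887110, -5) mod (ℚ^×)²; places V = {2, 3, 5, 7, 11, 13, 19, 23, 29, 31, ∞}.
(a,b)_19: α=3, u≡4; β=2, v≡13 (mod 19); (4|19)=+1, (13|19)=-1; sign (−1)^0·+1^2·-1^3 = -1.
(a,b)_29: α=3, u≡5; β=2, v≡6 (mod 29); (5|29)=+1, (6|29)=+1; sign (−1)^0·+1^2·+1^3 = +1.
(a,b)_11: α=-2, u≡9; β=-2, v≡2 (mod 11); (9|11)=+1, (2|11)=-1; sign (−1)^0·+1^-2·-1^-2 = +1.
(a,b)_13: α=-2, u≡1; β=-2, v≡2 (mod 13); (1|13)=+1, (2|13)=-1; sign (−1)^0·+1^-2·-1^-2 = +1.
(a,b)_2: α=3, β=2; u≡3, v≡3 (mod 8); ε(u)ε(v)=1·1, αω(v)=3·1, βω(u)=2·1; sum ≡ 0  ⇒  +1.
(a,b)_∞: sgn(887110)=+, sgn(-5)=−, so +1.
(a,b)_23: α=3, u≡21; β=2, v≡13 (mod 23); (21|23)=-1, (13|23)=+1; sign (−1)^0·-1^2·+1^3 = +1.
(a,b)_31: α=-4, u≡9; β=-2, v≡22 (mod 31); (9|31)=+1, (22|31)=-1; sign (−1)^0·+1^-2·-1^-4 = +1.
(a,b)_3: α=0, u≡1; β=2, v≡1 (mod 3); (1|3)=+1, (1|3)=+1; sign (−1)^0·+1^2·+1^0 = +1.
(a,b)_5: α=3, u≡3; β=3, v≡4 (mod 5); (3|5)=-1, (4|5)=+1; sign (−1)^0·-1^3·+1^3 = -1.
(a,b)_7: α=1, u≡1; β=0, v≡4 (mod 7); (1|7)=+1, (4|7)=+1; sign (−1)^0·+1^0·+1^1 = +1.
Ram(887110, -5) = {5, 19}; no ℚ_5-point on the conic.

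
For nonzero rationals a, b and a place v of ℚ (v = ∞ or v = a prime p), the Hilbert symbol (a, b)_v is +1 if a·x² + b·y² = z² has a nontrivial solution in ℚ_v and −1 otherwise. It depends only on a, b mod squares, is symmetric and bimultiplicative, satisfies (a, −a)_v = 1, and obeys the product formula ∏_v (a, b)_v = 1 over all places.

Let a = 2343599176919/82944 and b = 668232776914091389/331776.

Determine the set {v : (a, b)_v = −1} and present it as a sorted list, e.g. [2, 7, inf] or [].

(a, b) ≡ (6479, 589) mod (ℚ^×)²; places V = {2, 3, 7, 11, 13, 19, 23, 31, ∞}.
(a,b)_7: α=2, u≡4; β=4, v≡2 (mod 7); (4|7)=+1, (2|7)=+1; sign (−1)^0·+1^4·+1^2 = +1.
(a,b)_13: α=2, u≡6; β=2, v≡3 (mod 13); (6|13)=-1, (3|13)=+1; sign (−1)^0·-1^2·+1^2 = +1.
(a,b)_3: α=-4, u≡2; β=-4, v≡1 (mod 3); (2|3)=-1, (1|3)=+1; sign (−1)^0·-1^-4·+1^-4 = +1.
(a,b)_19: α=3, u≡15; β=3, v≡2 (mod 19); (15|19)=-1, (2|19)=-1; sign (−1)^1·-1^3·-1^3 = -1.
(a,b)_∞: sgn(6479)=+, sgn(589)=+, so +1.
(a,b)_31: α=1, u≡26; β=1, v≡1 (mod 31); (26|31)=-1, (1|31)=+1; sign (−1)^1·-1^1·+1^1 = +1.
(a,b)_2: α=-10, β=-12; u≡7, v≡5 (mod 8); ε(u)ε(v)=1·0, αω(v)=-10·1, βω(u)=-12·0; sum ≡ 0  ⇒  +1.
(a,b)_11: α=3, u≡6; β=4, v≡2 (mod 11); (6|11)=-1, (2|11)=-1; sign (−1)^0·-1^4·-1^3 = -1.
(a,b)_23: α=0, u≡3; β=2, v≡19 (mod 23); (3|23)=+1, (19|23)=-1; sign (−1)^0·+1^2·-1^0 = +1.
|Ram(6479, 589)| = 2, even; anisotropic at {11, 19}.

[11, 19]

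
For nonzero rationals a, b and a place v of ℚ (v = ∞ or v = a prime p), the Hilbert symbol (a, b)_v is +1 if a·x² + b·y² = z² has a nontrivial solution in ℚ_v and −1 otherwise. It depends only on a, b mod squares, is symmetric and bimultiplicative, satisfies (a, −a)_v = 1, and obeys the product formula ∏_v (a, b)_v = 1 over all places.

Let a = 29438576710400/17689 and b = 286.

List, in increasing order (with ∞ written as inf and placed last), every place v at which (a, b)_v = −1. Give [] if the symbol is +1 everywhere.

[11, 13]

(a, b) ≡ (11, 286) mod (ℚ^×)²; places V = {2, 5, 7, 11, 13, 19, ∞}.
(a,b)_7: α=-2, u≡1; β=0, v≡6 (mod 7); (1|7)=+1, (6|7)=-1; sign (−1)^0·+1^0·-1^-2 = +1.
(a,b)_∞: sgn(11)=+, sgn(286)=+, so +1.
(a,b)_19: α=-2, u≡1; β=0, v≡1 (mod 19); (1|19)=+1, (1|19)=+1; sign (−1)^0·+1^0·+1^-2 = +1.
(a,b)_2: α=8, β=1; u≡3, v≡7 (mod 8); ε(u)ε(v)=1·1, αω(v)=8·0, βω(u)=1·1; sum ≡ 0  ⇒  +1.
(a,b)_5: α=2, u≡4; β=0, v≡1 (mod 5); (4|5)=+1, (1|5)=+1; sign (−1)^0·+1^0·+1^2 = +1.
(a,b)_13: α=4, u≡6; β=1, v≡9 (mod 13); (6|13)=-1, (9|13)=+1; sign (−1)^0·-1^1·+1^4 = -1.
(a,b)_11: α=5, u≡1; β=1, v≡4 (mod 11); (1|11)=+1, (4|11)=+1; sign (−1)^1·+1^1·+1^5 = -1.
(11, 286 / ℚ) ramifies at {11, 13}: a division algebra.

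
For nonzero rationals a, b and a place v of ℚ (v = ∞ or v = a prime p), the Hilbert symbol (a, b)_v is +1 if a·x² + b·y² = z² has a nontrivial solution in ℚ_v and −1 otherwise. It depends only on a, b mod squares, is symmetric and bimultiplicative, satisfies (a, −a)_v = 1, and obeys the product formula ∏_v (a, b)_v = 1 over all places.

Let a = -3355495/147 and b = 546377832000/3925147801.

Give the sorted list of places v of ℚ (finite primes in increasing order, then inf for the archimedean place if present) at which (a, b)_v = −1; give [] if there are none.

[5, 11]

(a, b) ≡ (-165, 2145) mod (ℚ^×)²; places V = {2, 3, 5, 7, 11, 13, 19, 31, 43, 47, ∞}.
(a,b)_11: α=1, u≡10; β=1, v≡10 (mod 11); (10|11)=-1, (10|11)=-1; sign (−1)^1·-1^1·-1^1 = -1.
(a,b)_43: α=0, u≡34; β=-2, v≡16 (mod 43); (34|43)=-1, (16|43)=+1; sign (−1)^0·-1^-2·+1^0 = +1.
(a,b)_∞: sgn(-165)=−, sgn(2145)=+, so +1.
(a,b)_7: α=-2, u≡6; β=2, v≡5 (mod 7); (6|7)=-1, (5|7)=-1; sign (−1)^0·-1^2·-1^-2 = +1.
(a,b)_3: α=-1, u≡2; β=3, v≡1 (mod 3); (2|3)=-1, (1|3)=+1; sign (−1)^1·-1^3·+1^-1 = +1.
(a,b)_5: α=1, u≡3; β=3, v≡1 (mod 5); (3|5)=-1, (1|5)=+1; sign (−1)^0·-1^3·+1^1 = -1.
(a,b)_13: α=2, u≡12; β=1, v≡9 (mod 13); (12|13)=+1, (9|13)=+1; sign (−1)^0·+1^1·+1^2 = +1.
(a,b)_19: α=2, u≡16; β=2, v≡9 (mod 19); (16|19)=+1, (9|19)=+1; sign (−1)^0·+1^2·+1^2 = +1.
(a,b)_31: α=0, u≡3; β=-2, v≡30 (mod 31); (3|31)=-1, (30|31)=-1; sign (−1)^0·-1^-2·-1^0 = +1.
(a,b)_47: α=0, u≡43; β=-2, v≡29 (mod 47); (43|47)=-1, (29|47)=-1; sign (−1)^0·-1^-2·-1^0 = +1.
(a,b)_2: α=0, β=6; u≡3, v≡1 (mod 8); ε(u)ε(v)=1·0, αω(v)=0·0, βω(u)=6·1; sum ≡ 0  ⇒  +1.
Ram(-165, 2145) = {5, 11}; no ℚ_5-point on the conic.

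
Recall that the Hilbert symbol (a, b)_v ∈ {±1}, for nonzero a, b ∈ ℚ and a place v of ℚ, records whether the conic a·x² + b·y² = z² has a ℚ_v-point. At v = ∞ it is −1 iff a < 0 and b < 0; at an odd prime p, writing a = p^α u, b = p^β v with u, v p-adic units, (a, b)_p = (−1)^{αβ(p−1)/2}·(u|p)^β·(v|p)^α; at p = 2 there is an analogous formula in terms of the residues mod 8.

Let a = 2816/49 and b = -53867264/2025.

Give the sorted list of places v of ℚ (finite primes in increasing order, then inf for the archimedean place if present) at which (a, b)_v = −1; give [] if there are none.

[11, 47]

(a, b) ≡ (11, -1739) mod (ℚ^×)²; places V = {2, 3, 5, 7, 11, 37, 47, ∞}.
(a,b)_3: α=0, u≡2; β=-4, v≡1 (mod 3); (2|3)=-1, (1|3)=+1; sign (−1)^0·-1^-4·+1^0 = +1.
(a,b)_47: α=0, u≡45; β=1, v≡31 (mod 47); (45|47)=-1, (31|47)=-1; sign (−1)^0·-1^1·-1^0 = -1.
(a,b)_5: α=0, u≡4; β=-2, v≡1 (mod 5); (4|5)=+1, (1|5)=+1; sign (−1)^0·+1^-2·+1^0 = +1.
(a,b)_7: α=-2, u≡2; β=0, v≡2 (mod 7); (2|7)=+1, (2|7)=+1; sign (−1)^0·+1^0·+1^-2 = +1.
(a,b)_∞: sgn(11)=+, sgn(-1739)=−, so +1.
(a,b)_2: α=8, β=8; u≡3, v≡5 (mod 8); ε(u)ε(v)=1·0, αω(v)=8·1, βω(u)=8·1; sum ≡ 0  ⇒  +1.
(a,b)_37: α=0, u≡25; β=1, v≡7 (mod 37); (25|37)=+1, (7|37)=+1; sign (−1)^0·+1^1·+1^0 = +1.
(a,b)_11: α=1, u≡5; β=2, v≡8 (mod 11); (5|11)=+1, (8|11)=-1; sign (−1)^0·+1^2·-1^1 = -1.
Ram(11, -1739) = {11, 47}; no ℚ_11-point on the conic.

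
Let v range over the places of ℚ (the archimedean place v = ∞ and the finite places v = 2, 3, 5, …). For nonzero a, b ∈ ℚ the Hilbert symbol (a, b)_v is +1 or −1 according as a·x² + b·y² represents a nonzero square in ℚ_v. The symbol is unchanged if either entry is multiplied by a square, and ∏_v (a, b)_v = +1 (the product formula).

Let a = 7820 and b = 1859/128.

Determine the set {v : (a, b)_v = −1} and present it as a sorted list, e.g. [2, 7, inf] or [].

Mod squares: a ≡ 1955, b ≡ 22. Check v ∈ {∞, 2, 5, 11, 13, 17, 23}.
v=5: a=5^1·(≡4), b=5^0·(≡3) mod 5; (4|5)=+1, (3|5)=-1; (−1)^{1·0·2}·(+1)^0·(-1)^1 = -1.
v=17: a=17^1·(≡1), b=17^0·(≡12) mod 17; (1|17)=+1, (12|17)=-1; (−1)^{1·0·8}·(+1)^0·(-1)^1 = -1.
v=11: a=11^0·(≡10), b=11^1·(≡10) mod 11; (10|11)=-1, (10|11)=-1; (−1)^{0·1·5}·(-1)^1·(-1)^0 = -1.
v=∞: 1955 > 0 and 22 > 0  ⇒  (a,b)_∞ = +1.
v=2: v_2(a)=2, v_2(b)=-7; units ≡ 3, 3 (mod 8); ε·ε+αω+βω = 1·1+2·1+-7·1 ≡ 0  ⇒  (a,b)_2 = +1.
v=23: a=23^1·(≡18), b=23^0·(≡5) mod 23; (18|23)=+1, (5|23)=-1; (−1)^{1·0·11}·(+1)^0·(-1)^1 = -1.
v=13: a=13^0·(≡7), b=13^2·(≡1) mod 13; (7|13)=-1, (1|13)=+1; (−1)^{0·2·6}·(-1)^2·(+1)^0 = +1.
(1955, 22 / ℚ) ramifies at {5, 11, 17, 23}: a division algebra.

[5, 11, 17, 23]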